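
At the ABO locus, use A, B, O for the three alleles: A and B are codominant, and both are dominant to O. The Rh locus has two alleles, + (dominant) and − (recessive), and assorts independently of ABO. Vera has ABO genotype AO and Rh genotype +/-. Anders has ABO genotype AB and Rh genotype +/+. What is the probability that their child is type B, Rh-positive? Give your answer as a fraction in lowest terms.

ABO cross AO × AB → offspring phenotypes: 1/2 A, 1/4 B, 1/4 AB.
Rh cross +/- × +/+ → 1 Rh+.
Independent loci: P(type B, Rh-positive) = 1/4 × 1 = 1/4.

1/4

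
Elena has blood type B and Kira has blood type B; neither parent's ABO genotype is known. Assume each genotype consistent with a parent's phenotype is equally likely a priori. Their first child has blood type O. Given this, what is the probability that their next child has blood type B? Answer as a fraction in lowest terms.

3/4

Possible genotypes: Elena ∈ {I^B I^B, I^B i}; Kira ∈ {I^B I^B, I^B i}.
Weight each parental genotype pair by prior × P(type-O child):
  I^B i × I^B i: posterior weight 1; P(next child type B) = 3/4.
Weighted sum = 3/4.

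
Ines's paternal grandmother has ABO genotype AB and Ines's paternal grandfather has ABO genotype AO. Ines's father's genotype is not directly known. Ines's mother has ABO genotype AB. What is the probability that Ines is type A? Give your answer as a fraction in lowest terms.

3/8

Ines's father's ABO genotype from AB × AO: 1/4 AA, 1/4 AB, 1/4 AO, 1/4 BO.
Crossing each possibility with the mother AB and summing P(type A): 1/4·1/2 + 1/4·1/4 + 1/4·1/2 + 1/4·1/4 = 3/8.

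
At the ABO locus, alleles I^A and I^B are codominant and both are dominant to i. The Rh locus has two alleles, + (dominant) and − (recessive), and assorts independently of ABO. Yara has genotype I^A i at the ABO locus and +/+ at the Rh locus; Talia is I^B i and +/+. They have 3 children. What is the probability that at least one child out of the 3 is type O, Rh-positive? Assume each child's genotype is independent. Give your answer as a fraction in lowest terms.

ABO cross I^A i × I^B i → 1/4 O, 1/4 A, 1/4 B, 1/4 AB.
Rh cross +/+ × +/+ → 1 Rh+; so P(type O, Rh-positive) = 1/4 × 1 = 1/4 per child.
P(none) = (3/4)^3 = 27/64; P(at least one) = 1 − 27/64 = 37/64.

37/64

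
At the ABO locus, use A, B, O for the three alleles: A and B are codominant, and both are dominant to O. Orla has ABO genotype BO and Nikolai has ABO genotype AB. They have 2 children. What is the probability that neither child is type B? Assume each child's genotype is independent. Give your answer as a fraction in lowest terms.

1/4

ABO cross BO × AB → 1/4 A, 1/2 B, 1/4 AB.
So P(type B) = 1/2 per child.
P(not type B) = 1/2 for one child; (1/2)^2 = 1/4.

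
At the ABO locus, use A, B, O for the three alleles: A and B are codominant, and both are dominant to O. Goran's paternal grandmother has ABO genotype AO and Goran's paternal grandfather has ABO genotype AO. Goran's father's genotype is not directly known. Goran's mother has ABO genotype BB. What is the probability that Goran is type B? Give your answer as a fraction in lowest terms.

Goran's father's ABO genotype from AO × AO: 1/4 AA, 1/2 AO, 1/4 OO.
Crossing each possibility with the mother BB and summing P(type B): 1/4·0 + 1/2·1/2 + 1/4·1 = 1/2.

1/2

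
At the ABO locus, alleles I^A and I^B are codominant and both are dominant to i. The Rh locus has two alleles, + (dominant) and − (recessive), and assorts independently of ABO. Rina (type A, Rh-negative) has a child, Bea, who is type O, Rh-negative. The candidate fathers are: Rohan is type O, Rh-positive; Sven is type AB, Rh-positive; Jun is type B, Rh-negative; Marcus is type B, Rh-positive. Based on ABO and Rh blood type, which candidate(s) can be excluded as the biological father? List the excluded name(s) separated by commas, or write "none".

A candidate is excluded only if no genotype consistent with his phenotype could produce a type O, Rh-negative child with a type A, Rh-negative mother.
Sven (type AB, Rh+): no genotype consistent with that phenotype can produce a type-O Rh- child with a type-A mother.

Sven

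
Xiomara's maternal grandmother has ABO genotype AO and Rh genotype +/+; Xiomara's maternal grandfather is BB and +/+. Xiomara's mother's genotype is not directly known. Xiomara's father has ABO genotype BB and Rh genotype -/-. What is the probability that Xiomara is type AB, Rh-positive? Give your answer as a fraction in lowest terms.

1/4

Xiomara's mother's ABO genotype from AO × BB: 1/2 AB, 1/2 BO.
Crossing each possibility with the father BB and summing P(type AB): 1/2·1/2 + 1/2·0 = 1/4.
Similarly for Rh via the mother's Rh distribution: P(Rh+) = 1.
Independent loci: 1/4 × 1 = 1/4.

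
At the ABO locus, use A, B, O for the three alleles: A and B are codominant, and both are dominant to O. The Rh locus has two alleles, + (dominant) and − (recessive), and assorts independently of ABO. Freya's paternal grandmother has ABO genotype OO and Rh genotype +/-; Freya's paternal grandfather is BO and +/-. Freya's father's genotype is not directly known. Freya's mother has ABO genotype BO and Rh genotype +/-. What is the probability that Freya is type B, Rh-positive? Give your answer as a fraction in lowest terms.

Freya's father's ABO genotype from OO × BO: 1/2 BO, 1/2 OO.
Crossing each possibility with the mother BO and summing P(type B): 1/2·3/4 + 1/2·1/2 = 5/8.
Similarly for Rh via the father's Rh distribution: P(Rh+) = 3/4.
Independent loci: 5/8 × 3/4 = 15/32.

15/32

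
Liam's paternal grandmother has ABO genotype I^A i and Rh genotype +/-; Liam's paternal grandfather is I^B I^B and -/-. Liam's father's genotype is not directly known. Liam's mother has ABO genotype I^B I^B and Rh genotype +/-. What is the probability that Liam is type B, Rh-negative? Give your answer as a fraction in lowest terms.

9/32

Liam's father's ABO genotype from I^A i × I^B I^B: 1/2 I^A I^B, 1/2 I^B i.
Crossing each possibility with the mother I^B I^B and summing P(type B): 1/2·1/2 + 1/2·1 = 3/4.
Similarly for Rh via the father's Rh distribution: P(Rh-) = 3/8.
Independent loci: 3/4 × 3/8 = 9/32.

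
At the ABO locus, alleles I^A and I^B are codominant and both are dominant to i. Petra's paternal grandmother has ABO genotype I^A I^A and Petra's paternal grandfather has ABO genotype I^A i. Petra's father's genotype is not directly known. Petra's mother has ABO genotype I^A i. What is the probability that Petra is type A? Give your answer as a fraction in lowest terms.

7/8

Petra's father's ABO genotype from I^A I^A × I^A i: 1/2 I^A I^A, 1/2 I^A i.
Crossing each possibility with the mother I^A i and summing P(type A): 1/2·1 + 1/2·3/4 = 7/8.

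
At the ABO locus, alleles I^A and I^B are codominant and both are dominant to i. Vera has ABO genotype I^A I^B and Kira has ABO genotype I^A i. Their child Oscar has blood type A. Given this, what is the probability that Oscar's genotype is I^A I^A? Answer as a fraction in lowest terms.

1/2

Cross I^A I^B × I^A i → 1/4 I^A I^A, 1/4 I^A I^B, 1/4 I^A i, 1/4 I^B i.
Type-A genotypes among offspring: I^A I^A (1/4), I^A i (1/4); total 1/2.
P(I^A I^A | type A) = (1/4) / (1/2) = 1/2.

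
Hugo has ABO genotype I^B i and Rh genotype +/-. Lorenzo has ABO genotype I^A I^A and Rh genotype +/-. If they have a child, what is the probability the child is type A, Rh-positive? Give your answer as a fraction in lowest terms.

3/8

ABO cross I^B i × I^A I^A → offspring phenotypes: 1/2 A, 1/2 AB.
Rh cross +/- × +/- → 3/4 Rh+, 1/4 Rh-.
Independent loci: P(type A, Rh-positive) = 1/2 × 3/4 = 3/8.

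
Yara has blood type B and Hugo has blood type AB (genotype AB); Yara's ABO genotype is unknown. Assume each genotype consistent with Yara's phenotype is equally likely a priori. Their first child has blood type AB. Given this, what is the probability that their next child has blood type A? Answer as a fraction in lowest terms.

1/12

Possible genotypes: Yara ∈ {BB, BO}; Hugo ∈ {AB}.
Weight each parental genotype pair by prior × P(type-AB child):
  BB × AB: posterior weight 2/3; P(next child type A) = 0.
  BO × AB: posterior weight 1/3; P(next child type A) = 1/4.
Weighted sum = 1/12.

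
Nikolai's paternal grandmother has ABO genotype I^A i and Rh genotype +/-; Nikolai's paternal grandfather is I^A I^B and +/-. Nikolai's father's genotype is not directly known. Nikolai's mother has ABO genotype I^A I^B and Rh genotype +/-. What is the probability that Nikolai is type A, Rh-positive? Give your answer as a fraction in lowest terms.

Nikolai's father's ABO genotype from I^A i × I^A I^B: 1/4 I^A I^A, 1/4 I^A I^B, 1/4 I^A i, 1/4 I^B i.
Crossing each possibility with the mother I^A I^B and summing P(type A): 1/4·1/2 + 1/4·1/4 + 1/4·1/2 + 1/4·1/4 = 3/8.
Similarly for Rh via the father's Rh distribution: P(Rh+) = 3/4.
Independent loci: 3/8 × 3/4 = 9/32.

9/32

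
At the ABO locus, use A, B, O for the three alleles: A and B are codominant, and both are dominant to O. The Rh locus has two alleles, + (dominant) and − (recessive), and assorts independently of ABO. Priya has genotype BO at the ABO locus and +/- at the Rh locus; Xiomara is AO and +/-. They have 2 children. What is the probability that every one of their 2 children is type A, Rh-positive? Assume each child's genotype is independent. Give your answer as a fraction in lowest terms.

ABO cross BO × AO → 1/4 O, 1/4 A, 1/4 B, 1/4 AB.
Rh cross +/- × +/- → 3/4 Rh+, 1/4 Rh-; so P(type A, Rh-positive) = 1/4 × 3/4 = 3/16 per child.
All 2 independent: (3/16)^2 = 9/256.

9/256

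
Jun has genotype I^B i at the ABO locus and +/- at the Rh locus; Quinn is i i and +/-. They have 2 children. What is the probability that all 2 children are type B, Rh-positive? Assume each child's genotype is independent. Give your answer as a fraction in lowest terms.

ABO cross I^B i × i i → 1/2 O, 1/2 B.
Rh cross +/- × +/- → 3/4 Rh+, 1/4 Rh-; so P(type B, Rh-positive) = 1/2 × 3/4 = 3/8 per child.
All 2 independent: (3/8)^2 = 9/64.

9/64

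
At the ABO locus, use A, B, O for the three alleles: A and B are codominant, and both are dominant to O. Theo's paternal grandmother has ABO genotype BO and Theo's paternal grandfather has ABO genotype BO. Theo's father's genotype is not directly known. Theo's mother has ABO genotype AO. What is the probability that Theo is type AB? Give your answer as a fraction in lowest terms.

Theo's father's ABO genotype from BO × BO: 1/4 BB, 1/2 BO, 1/4 OO.
Crossing each possibility with the mother AO and summing P(type AB): 1/4·1/2 + 1/2·1/4 + 1/4·0 = 1/4.

1/4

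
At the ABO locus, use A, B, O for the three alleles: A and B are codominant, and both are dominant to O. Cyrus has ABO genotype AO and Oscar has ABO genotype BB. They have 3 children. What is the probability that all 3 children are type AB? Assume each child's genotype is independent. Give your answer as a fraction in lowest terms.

ABO cross AO × BB → 1/2 B, 1/2 AB.
So P(type AB) = 1/2 per child.
All 3 independent: (1/2)^3 = 1/8.

1/8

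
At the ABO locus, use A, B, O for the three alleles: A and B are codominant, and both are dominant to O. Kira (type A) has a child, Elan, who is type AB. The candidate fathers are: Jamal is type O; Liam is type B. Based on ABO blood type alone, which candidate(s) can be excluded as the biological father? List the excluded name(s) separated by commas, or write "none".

A candidate is excluded only if no genotype consistent with his phenotype could produce a type AB child with a type A mother.
Jamal (type O): no genotype consistent with that phenotype can produce a type-AB child with a type-A mother.

Jamal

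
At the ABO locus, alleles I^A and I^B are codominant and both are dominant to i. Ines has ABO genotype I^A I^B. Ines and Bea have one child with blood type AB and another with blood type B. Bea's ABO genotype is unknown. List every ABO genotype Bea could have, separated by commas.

I^A I^B, I^A i, I^B I^B, I^B i

For each candidate genotype of Bea, check whether crossing it with I^A I^B can produce every observed child phenotype.
  I^A I^A → possible child types {A, AB} ✗
  I^A I^B → possible child types {A, B, AB} ✓
  I^A i → possible child types {A, B, AB} ✓
  I^B I^B → possible child types {B, AB} ✓
  I^B i → possible child types {A, B, AB} ✓
  i i → possible child types {A, B} ✗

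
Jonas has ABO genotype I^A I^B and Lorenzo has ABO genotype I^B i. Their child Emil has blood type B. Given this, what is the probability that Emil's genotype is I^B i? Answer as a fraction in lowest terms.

1/2

Cross I^A I^B × I^B i → 1/4 I^A I^B, 1/4 I^A i, 1/4 I^B I^B, 1/4 I^B i.
Type-B genotypes among offspring: I^B I^B (1/4), I^B i (1/4); total 1/2.
P(I^B i | type B) = (1/4) / (1/2) = 1/2.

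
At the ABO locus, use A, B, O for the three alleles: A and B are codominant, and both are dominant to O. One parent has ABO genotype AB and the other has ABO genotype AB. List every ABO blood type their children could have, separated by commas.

Gametes from AB × AB give offspring ABO genotypes AA, AB, BB, i.e. phenotypes A, B, AB.

A, B, AB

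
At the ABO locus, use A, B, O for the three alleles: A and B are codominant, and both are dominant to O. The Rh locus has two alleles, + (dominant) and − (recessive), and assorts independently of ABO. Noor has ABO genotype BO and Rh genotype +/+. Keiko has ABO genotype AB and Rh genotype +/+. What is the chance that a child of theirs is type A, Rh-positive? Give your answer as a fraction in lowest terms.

ABO cross BO × AB → offspring phenotypes: 1/4 A, 1/2 B, 1/4 AB.
Rh cross +/+ × +/+ → 1 Rh+.
Independent loci: P(type A, Rh-positive) = 1/4 × 1 = 1/4.

1/4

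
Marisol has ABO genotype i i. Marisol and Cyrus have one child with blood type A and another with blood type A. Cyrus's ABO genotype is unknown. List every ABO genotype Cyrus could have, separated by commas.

I^A I^A, I^A I^B, I^A i

For each candidate genotype of Cyrus, check whether crossing it with i i can produce every observed child phenotype.
  I^A I^A → possible child types {A} ✓
  I^A I^B → possible child types {A, B} ✓
  I^A i → possible child types {O, A} ✓
  I^B I^B → possible child types {B} ✗
  I^B i → possible child types {O, B} ✗
  i i → possible child types {O} ✗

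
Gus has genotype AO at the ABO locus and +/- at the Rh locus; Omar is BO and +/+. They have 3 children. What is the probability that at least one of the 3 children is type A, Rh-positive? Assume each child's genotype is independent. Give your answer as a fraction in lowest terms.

37/64

ABO cross AO × BO → 1/4 O, 1/4 A, 1/4 B, 1/4 AB.
Rh cross +/- × +/+ → 1 Rh+; so P(type A, Rh-positive) = 1/4 × 1 = 1/4 per child.
P(none) = (3/4)^3 = 27/64; P(at least one) = 1 − 27/64 = 37/64.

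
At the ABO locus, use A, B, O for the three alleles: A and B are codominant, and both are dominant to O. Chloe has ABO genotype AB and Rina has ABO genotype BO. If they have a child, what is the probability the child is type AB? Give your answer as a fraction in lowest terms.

ABO cross AB × BO → offspring phenotypes: 1/4 A, 1/2 B, 1/4 AB.
So P(type AB) = 1/4.

1/4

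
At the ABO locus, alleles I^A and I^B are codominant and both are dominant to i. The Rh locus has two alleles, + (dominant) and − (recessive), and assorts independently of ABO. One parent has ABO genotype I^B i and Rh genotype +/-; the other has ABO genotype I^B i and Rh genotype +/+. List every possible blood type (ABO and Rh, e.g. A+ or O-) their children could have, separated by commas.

O+, B+

Gametes from I^B i × I^B i give offspring ABO genotypes I^B I^B, I^B i, i i, i.e. phenotypes O, B.
Rh cross +/- × +/+ → phenotypes Rh+.
Combining independently: O+, B+.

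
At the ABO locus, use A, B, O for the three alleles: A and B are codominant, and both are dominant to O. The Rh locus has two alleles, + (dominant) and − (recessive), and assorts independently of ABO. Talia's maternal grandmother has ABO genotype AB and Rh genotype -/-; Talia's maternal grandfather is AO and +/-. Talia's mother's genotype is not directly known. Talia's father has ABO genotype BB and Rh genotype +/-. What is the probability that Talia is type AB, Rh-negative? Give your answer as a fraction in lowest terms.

Talia's mother's ABO genotype from AB × AO: 1/4 AA, 1/4 AB, 1/4 AO, 1/4 BO.
Crossing each possibility with the father BB and summing P(type AB): 1/4·1 + 1/4·1/2 + 1/4·1/2 + 1/4·0 = 1/2.
Similarly for Rh via the mother's Rh distribution: P(Rh-) = 3/8.
Independent loci: 1/2 × 3/8 = 3/16.

3/16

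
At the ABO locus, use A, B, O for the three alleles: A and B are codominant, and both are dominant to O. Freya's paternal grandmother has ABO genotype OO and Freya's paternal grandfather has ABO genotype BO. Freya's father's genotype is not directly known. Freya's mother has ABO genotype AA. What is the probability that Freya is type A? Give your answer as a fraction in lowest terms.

Freya's father's ABO genotype from OO × BO: 1/2 BO, 1/2 OO.
Crossing each possibility with the mother AA and summing P(type A): 1/2·1/2 + 1/2·1 = 3/4.

3/4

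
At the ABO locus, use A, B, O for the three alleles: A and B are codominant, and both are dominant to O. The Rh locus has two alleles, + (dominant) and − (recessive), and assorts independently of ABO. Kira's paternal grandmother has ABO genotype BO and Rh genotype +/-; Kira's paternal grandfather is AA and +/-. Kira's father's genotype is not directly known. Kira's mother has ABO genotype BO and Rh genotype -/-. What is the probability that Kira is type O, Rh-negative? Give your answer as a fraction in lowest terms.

1/16

Kira's father's ABO genotype from BO × AA: 1/2 AB, 1/2 AO.
Crossing each possibility with the mother BO and summing P(type O): 1/2·0 + 1/2·1/4 = 1/8.
Similarly for Rh via the father's Rh distribution: P(Rh-) = 1/2.
Independent loci: 1/8 × 1/2 = 1/16.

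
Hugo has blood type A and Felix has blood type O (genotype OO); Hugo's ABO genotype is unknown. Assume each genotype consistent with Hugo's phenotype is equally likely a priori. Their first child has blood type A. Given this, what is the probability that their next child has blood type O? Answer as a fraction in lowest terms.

Possible genotypes: Hugo ∈ {AA, AO}; Felix ∈ {OO}.
Weight each parental genotype pair by prior × P(type-A child):
  AA × OO: posterior weight 2/3; P(next child type O) = 0.
  AO × OO: posterior weight 1/3; P(next child type O) = 1/2.
Weighted sum = 1/6.

1/6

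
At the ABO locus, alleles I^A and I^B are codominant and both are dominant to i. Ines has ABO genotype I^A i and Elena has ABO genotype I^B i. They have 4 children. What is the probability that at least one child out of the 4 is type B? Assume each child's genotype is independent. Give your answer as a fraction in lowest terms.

ABO cross I^A i × I^B i → 1/4 O, 1/4 A, 1/4 B, 1/4 AB.
So P(type B) = 1/4 per child.
P(none) = (3/4)^4 = 81/256; P(at least one) = 1 − 81/256 = 175/256.

175/256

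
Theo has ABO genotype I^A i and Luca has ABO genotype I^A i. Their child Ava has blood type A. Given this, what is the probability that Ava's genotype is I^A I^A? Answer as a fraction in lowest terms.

1/3

Cross I^A i × I^A i → 1/4 I^A I^A, 1/2 I^A i, 1/4 i i.
Type-A genotypes among offspring: I^A I^A (1/4), I^A i (1/2); total 3/4.
P(I^A I^A | type A) = (1/4) / (3/4) = 1/3.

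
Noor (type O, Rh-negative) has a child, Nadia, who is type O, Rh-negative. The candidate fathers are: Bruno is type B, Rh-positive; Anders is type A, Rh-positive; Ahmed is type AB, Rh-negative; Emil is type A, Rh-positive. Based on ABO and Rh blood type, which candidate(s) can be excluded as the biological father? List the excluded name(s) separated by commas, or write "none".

Ahmed

A candidate is excluded only if no genotype consistent with his phenotype could produce a type O, Rh-negative child with a type O, Rh-negative mother.
Ahmed (type AB, Rh-): no genotype consistent with that phenotype can produce a type-O Rh- child with a type-O mother.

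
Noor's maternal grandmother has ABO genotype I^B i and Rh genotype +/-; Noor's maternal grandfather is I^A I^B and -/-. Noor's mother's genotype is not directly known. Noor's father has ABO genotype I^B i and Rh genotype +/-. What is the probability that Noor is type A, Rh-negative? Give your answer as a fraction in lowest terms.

Noor's mother's ABO genotype from I^B i × I^A I^B: 1/4 I^A I^B, 1/4 I^A i, 1/4 I^B I^B, 1/4 I^B i.
Crossing each possibility with the father I^B i and summing P(type A): 1/4·1/4 + 1/4·1/4 + 1/4·0 + 1/4·0 = 1/8.
Similarly for Rh via the mother's Rh distribution: P(Rh-) = 3/8.
Independent loci: 1/8 × 3/8 = 3/64.

3/64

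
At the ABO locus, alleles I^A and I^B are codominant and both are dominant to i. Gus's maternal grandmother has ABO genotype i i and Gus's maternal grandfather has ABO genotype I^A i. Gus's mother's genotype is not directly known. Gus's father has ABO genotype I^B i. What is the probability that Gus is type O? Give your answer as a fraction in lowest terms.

3/8

Gus's mother's ABO genotype from i i × I^A i: 1/2 I^A i, 1/2 i i.
Crossing each possibility with the father I^B i and summing P(type O): 1/2·1/4 + 1/2·1/2 = 3/8.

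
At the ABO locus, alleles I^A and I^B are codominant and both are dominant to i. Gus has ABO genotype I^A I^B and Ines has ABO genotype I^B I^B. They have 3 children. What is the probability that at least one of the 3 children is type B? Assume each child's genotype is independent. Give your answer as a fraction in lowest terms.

7/8

ABO cross I^A I^B × I^B I^B → 1/2 B, 1/2 AB.
So P(type B) = 1/2 per child.
P(none) = (1/2)^3 = 1/8; P(at least one) = 1 − 1/8 = 7/8.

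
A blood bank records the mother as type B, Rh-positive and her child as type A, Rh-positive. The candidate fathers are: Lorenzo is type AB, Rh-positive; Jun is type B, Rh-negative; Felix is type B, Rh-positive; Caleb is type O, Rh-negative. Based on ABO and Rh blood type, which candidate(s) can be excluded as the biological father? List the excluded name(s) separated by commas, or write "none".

A candidate is excluded only if no genotype consistent with his phenotype could produce a type A, Rh-positive child with a type B, Rh-positive mother.
Jun (type B, Rh-): no genotype consistent with that phenotype can produce a type-A Rh+ child with a type-B mother.
Felix (type B, Rh+): no genotype consistent with that phenotype can produce a type-A Rh+ child with a type-B mother.
Caleb (type O, Rh-): no genotype consistent with that phenotype can produce a type-A Rh+ child with a type-B mother.

Jun, Felix, Caleb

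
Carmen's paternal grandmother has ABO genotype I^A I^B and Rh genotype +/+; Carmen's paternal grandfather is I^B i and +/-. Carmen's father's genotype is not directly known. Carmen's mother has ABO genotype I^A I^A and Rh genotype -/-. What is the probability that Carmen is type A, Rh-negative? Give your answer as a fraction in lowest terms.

Carmen's father's ABO genotype from I^A I^B × I^B i: 1/4 I^A I^B, 1/4 I^A i, 1/4 I^B I^B, 1/4 I^B i.
Crossing each possibility with the mother I^A I^A and summing P(type A): 1/4·1/2 + 1/4·1 + 1/4·0 + 1/4·1/2 = 1/2.
Similarly for Rh via the father's Rh distribution: P(Rh-) = 1/4.
Independent loci: 1/2 × 1/4 = 1/8.

1/8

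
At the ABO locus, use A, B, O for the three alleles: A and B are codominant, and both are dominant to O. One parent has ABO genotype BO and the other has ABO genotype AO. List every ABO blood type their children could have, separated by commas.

O, A, B, AB

Gametes from BO × AO give offspring ABO genotypes AB, AO, BO, OO, i.e. phenotypes O, A, B, AB.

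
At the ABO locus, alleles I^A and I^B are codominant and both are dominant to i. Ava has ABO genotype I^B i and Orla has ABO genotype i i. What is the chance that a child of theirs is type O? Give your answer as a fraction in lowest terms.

ABO cross I^B i × i i → offspring phenotypes: 1/2 O, 1/2 B.
So P(type O) = 1/2.

1/2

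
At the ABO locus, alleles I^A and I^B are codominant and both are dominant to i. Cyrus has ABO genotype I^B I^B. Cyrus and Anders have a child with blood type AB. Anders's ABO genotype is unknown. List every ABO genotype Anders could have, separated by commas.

I^A I^A, I^A I^B, I^A i

For each candidate genotype of Anders, check whether crossing it with I^B I^B can produce every observed child phenotype.
  I^A I^A → possible child types {AB} ✓
  I^A I^B → possible child types {B, AB} ✓
  I^A i → possible child types {B, AB} ✓
  I^B I^B → possible child types {B} ✗
  I^B i → possible child types {B} ✗
  i i → possible child types {B} ✗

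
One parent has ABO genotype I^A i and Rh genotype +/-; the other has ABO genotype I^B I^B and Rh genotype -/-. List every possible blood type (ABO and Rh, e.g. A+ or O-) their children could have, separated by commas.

B+, B-, AB+, AB-

Gametes from I^A i × I^B I^B give offspring ABO genotypes I^A I^B, I^B i, i.e. phenotypes B, AB.
Rh cross +/- × -/- → phenotypes Rh+, Rh-.
Combining independently: B+, B-, AB+, AB-.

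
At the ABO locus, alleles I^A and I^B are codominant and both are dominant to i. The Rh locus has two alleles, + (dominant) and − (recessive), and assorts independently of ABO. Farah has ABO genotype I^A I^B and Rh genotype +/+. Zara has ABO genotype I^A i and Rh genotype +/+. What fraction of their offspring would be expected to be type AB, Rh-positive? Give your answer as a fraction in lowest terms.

1/4

ABO cross I^A I^B × I^A i → offspring phenotypes: 1/2 A, 1/4 B, 1/4 AB.
Rh cross +/+ × +/+ → 1 Rh+.
Independent loci: P(type AB, Rh-positive) = 1/4 × 1 = 1/4.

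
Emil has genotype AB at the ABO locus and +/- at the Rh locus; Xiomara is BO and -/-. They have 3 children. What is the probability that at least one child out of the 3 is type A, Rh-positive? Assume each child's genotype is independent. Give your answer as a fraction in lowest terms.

169/512

ABO cross AB × BO → 1/4 A, 1/2 B, 1/4 AB.
Rh cross +/- × -/- → 1/2 Rh+, 1/2 Rh-; so P(type A, Rh-positive) = 1/4 × 1/2 = 1/8 per child.
P(none) = (7/8)^3 = 343/512; P(at least one) = 1 − 343/512 = 169/512.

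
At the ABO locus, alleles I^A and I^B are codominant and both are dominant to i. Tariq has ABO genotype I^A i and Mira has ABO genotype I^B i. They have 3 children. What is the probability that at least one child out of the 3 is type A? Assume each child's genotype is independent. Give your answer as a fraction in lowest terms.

37/64

ABO cross I^A i × I^B i → 1/4 O, 1/4 A, 1/4 B, 1/4 AB.
So P(type A) = 1/4 per child.
P(none) = (3/4)^3 = 27/64; P(at least one) = 1 − 27/64 = 37/64.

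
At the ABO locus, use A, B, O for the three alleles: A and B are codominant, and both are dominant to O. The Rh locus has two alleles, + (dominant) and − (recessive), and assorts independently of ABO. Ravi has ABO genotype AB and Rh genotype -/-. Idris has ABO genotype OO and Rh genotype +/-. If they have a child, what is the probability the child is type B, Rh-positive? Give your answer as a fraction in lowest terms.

1/4

ABO cross AB × OO → offspring phenotypes: 1/2 A, 1/2 B.
Rh cross -/- × +/- → 1/2 Rh+, 1/2 Rh-.
Independent loci: P(type B, Rh-positive) = 1/2 × 1/2 = 1/4.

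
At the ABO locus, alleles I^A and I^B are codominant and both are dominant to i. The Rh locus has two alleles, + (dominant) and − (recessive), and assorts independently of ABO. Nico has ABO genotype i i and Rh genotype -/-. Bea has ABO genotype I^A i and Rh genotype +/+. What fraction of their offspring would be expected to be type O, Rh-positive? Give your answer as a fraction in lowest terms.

1/2

ABO cross i i × I^A i → offspring phenotypes: 1/2 O, 1/2 A.
Rh cross -/- × +/+ → 1 Rh+.
Independent loci: P(type O, Rh-positive) = 1/2 × 1 = 1/2.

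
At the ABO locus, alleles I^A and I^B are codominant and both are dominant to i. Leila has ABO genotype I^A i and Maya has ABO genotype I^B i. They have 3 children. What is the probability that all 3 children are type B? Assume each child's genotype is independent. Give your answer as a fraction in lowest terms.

1/64

ABO cross I^A i × I^B i → 1/4 O, 1/4 A, 1/4 B, 1/4 AB.
So P(type B) = 1/4 per child.
All 3 independent: (1/4)^3 = 1/64.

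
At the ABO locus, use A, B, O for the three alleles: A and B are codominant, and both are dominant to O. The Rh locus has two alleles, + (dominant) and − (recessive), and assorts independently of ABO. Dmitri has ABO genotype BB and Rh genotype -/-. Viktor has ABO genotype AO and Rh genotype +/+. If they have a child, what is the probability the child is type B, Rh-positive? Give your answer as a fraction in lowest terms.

1/2

ABO cross BB × AO → offspring phenotypes: 1/2 B, 1/2 AB.
Rh cross -/- × +/+ → 1 Rh+.
Independent loci: P(type B, Rh-positive) = 1/2 × 1 = 1/2.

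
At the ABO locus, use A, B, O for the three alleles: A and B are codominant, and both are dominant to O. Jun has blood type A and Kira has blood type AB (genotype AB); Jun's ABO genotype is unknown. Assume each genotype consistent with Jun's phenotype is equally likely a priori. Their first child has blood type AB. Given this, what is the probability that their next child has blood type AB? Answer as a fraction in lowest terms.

Possible genotypes: Jun ∈ {AA, AO}; Kira ∈ {AB}.
Weight each parental genotype pair by prior × P(type-AB child):
  AA × AB: posterior weight 2/3; P(next child type AB) = 1/2.
  AO × AB: posterior weight 1/3; P(next child type AB) = 1/4.
Weighted sum = 5/12.

5/12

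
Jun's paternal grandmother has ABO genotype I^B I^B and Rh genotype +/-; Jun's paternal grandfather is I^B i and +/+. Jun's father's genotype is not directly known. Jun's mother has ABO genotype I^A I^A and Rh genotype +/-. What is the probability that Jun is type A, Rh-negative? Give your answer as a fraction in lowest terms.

Jun's father's ABO genotype from I^B I^B × I^B i: 1/2 I^B I^B, 1/2 I^B i.
Crossing each possibility with the mother I^A I^A and summing P(type A): 1/2·0 + 1/2·1/2 = 1/4.
Similarly for Rh via the father's Rh distribution: P(Rh-) = 1/8.
Independent loci: 1/4 × 1/8 = 1/32.

1/32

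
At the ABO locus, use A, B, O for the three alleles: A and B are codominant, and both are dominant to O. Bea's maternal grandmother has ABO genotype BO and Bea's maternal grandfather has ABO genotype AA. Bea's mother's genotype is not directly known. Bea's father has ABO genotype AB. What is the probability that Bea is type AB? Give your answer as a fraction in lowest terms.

Bea's mother's ABO genotype from BO × AA: 1/2 AB, 1/2 AO.
Crossing each possibility with the father AB and summing P(type AB): 1/2·1/2 + 1/2·1/4 = 3/8.

3/8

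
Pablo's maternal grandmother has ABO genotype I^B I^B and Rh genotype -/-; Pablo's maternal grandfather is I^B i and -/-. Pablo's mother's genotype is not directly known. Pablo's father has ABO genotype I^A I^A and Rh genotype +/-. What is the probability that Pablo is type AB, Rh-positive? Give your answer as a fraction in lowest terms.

3/8

Pablo's mother's ABO genotype from I^B I^B × I^B i: 1/2 I^B I^B, 1/2 I^B i.
Crossing each possibility with the father I^A I^A and summing P(type AB): 1/2·1 + 1/2·1/2 = 3/4.
Similarly for Rh via the mother's Rh distribution: P(Rh+) = 1/2.
Independent loci: 3/4 × 1/2 = 3/8.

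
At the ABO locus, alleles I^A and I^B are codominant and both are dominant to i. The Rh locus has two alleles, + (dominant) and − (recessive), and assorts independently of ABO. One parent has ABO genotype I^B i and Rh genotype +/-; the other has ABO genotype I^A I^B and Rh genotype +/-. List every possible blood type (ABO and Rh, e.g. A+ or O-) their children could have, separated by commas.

A+, A-, B+, B-, AB+, AB-

Gametes from I^B i × I^A I^B give offspring ABO genotypes I^A I^B, I^A i, I^B I^B, I^B i, i.e. phenotypes A, B, AB.
Rh cross +/- × +/- → phenotypes Rh+, Rh-.
Combining independently: A+, A-, B+, B-, AB+, AB-.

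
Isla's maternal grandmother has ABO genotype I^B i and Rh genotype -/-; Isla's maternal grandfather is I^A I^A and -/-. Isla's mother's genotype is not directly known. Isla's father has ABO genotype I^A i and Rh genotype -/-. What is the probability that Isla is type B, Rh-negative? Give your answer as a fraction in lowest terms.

Isla's mother's ABO genotype from I^B i × I^A I^A: 1/2 I^A I^B, 1/2 I^A i.
Crossing each possibility with the father I^A i and summing P(type B): 1/2·1/4 + 1/2·0 = 1/8.
Similarly for Rh via the mother's Rh distribution: P(Rh-) = 1.
Independent loci: 1/8 × 1 = 1/8.

1/8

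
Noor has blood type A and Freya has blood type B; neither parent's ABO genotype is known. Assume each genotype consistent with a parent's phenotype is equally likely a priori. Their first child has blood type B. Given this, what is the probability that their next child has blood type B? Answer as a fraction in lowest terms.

Possible genotypes: Noor ∈ {AA, AO}; Freya ∈ {BB, BO}.
Weight each parental genotype pair by prior × P(type-B child):
  AO × BB: posterior weight 2/3; P(next child type B) = 1/2.
  AO × BO: posterior weight 1/3; P(next child type B) = 1/4.
Weighted sum = 5/12.

5/12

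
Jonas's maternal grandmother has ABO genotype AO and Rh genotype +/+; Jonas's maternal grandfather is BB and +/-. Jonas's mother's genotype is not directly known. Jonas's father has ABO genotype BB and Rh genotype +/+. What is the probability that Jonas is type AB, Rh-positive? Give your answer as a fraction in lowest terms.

Jonas's mother's ABO genotype from AO × BB: 1/2 AB, 1/2 BO.
Crossing each possibility with the father BB and summing P(type AB): 1/2·1/2 + 1/2·0 = 1/4.
Similarly for Rh via the mother's Rh distribution: P(Rh+) = 1.
Independent loci: 1/4 × 1 = 1/4.

1/4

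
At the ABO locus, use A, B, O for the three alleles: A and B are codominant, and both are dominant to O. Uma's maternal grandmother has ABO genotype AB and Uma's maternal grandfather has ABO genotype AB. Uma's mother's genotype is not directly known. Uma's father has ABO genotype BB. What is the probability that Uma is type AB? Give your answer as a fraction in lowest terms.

1/2

Uma's mother's ABO genotype from AB × AB: 1/4 AA, 1/2 AB, 1/4 BB.
Crossing each possibility with the father BB and summing P(type AB): 1/4·1 + 1/2·1/2 + 1/4·0 = 1/2.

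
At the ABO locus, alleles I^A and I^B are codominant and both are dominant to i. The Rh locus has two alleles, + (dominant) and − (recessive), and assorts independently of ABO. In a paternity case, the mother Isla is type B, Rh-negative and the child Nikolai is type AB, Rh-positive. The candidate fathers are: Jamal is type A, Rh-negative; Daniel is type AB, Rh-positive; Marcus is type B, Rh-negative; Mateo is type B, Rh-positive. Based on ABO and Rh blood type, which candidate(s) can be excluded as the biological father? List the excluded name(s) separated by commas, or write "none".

A candidate is excluded only if no genotype consistent with his phenotype could produce a type AB, Rh-positive child with a type B, Rh-negative mother.
Jamal (type A, Rh-): no genotype consistent with that phenotype can produce a type-AB Rh+ child with a type-B mother.
Marcus (type B, Rh-): no genotype consistent with that phenotype can produce a type-AB Rh+ child with a type-B mother.
Mateo (type B, Rh+): no genotype consistent with that phenotype can produce a type-AB Rh+ child with a type-B mother.

Jamal, Marcus, Mateo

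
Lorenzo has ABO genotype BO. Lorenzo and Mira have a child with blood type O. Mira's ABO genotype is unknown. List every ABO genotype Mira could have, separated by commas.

AO, BO, OO

For each candidate genotype of Mira, check whether crossing it with BO can produce every observed child phenotype.
  AA → possible child types {A, AB} ✗
  AB → possible child types {A, B, AB} ✗
  AO → possible child types {O, A, B, AB} ✓
  BB → possible child types {B} ✗
  BO → possible child types {O, B} ✓
  OO → possible child types {O, B} ✓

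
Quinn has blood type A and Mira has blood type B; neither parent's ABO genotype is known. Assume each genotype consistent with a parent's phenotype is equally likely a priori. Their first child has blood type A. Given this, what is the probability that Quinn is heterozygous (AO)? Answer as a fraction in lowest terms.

Possible genotypes: Quinn ∈ {AA, AO}; Mira ∈ {BB, BO}.
Weight each parental genotype pair by prior × P(type-A child):
  AA × BO: posterior weight 2/3.
  AO × BO: posterior weight 1/3.
Sum the posterior weight over pairs where Quinn is AO: 1/3.

1/3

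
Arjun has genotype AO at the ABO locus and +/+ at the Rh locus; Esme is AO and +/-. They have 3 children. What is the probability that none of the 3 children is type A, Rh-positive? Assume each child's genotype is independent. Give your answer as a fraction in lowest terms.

ABO cross AO × AO → 1/4 O, 3/4 A.
Rh cross +/+ × +/- → 1 Rh+; so P(type A, Rh-positive) = 3/4 × 1 = 3/4 per child.
P(not type A, Rh-positive) = 1/4 for one child; (1/4)^3 = 1/64.

1/64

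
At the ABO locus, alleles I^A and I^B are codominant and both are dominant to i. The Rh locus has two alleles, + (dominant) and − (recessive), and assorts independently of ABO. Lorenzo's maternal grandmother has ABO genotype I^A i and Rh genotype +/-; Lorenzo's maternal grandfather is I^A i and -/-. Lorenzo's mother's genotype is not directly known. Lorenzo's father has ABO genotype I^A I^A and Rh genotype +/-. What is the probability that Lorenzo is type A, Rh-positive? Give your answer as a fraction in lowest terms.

Lorenzo's mother's ABO genotype from I^A i × I^A i: 1/4 I^A I^A, 1/2 I^A i, 1/4 i i.
Crossing each possibility with the father I^A I^A and summing P(type A): 1/4·1 + 1/2·1 + 1/4·1 = 1.
Similarly for Rh via the mother's Rh distribution: P(Rh+) = 5/8.
Independent loci: 1 × 5/8 = 5/8.

5/8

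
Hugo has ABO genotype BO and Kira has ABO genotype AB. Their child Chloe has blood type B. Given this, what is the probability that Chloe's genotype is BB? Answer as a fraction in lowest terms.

1/2

Cross BO × AB → 1/4 AB, 1/4 AO, 1/4 BB, 1/4 BO.
Type-B genotypes among offspring: BB (1/4), BO (1/4); total 1/2.
P(BB | type B) = (1/4) / (1/2) = 1/2.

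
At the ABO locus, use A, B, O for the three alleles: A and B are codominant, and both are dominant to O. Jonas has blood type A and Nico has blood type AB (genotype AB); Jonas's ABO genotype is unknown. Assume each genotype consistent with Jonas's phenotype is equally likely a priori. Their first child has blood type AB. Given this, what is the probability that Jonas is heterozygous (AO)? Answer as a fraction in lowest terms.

1/3

Possible genotypes: Jonas ∈ {AA, AO}; Nico ∈ {AB}.
Weight each parental genotype pair by prior × P(type-AB child):
  AA × AB: posterior weight 2/3.
  AO × AB: posterior weight 1/3.
Sum the posterior weight over pairs where Jonas is AO: 1/3.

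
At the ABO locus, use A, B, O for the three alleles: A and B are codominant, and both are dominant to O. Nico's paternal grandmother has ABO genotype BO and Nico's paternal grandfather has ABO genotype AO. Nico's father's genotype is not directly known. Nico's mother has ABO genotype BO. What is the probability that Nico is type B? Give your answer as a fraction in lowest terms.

1/2

Nico's father's ABO genotype from BO × AO: 1/4 AB, 1/4 AO, 1/4 BO, 1/4 OO.
Crossing each possibility with the mother BO and summing P(type B): 1/4·1/2 + 1/4·1/4 + 1/4·3/4 + 1/4·1/2 = 1/2.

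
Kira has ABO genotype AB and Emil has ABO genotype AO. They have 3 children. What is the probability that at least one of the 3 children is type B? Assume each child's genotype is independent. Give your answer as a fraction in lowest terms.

ABO cross AB × AO → 1/2 A, 1/4 B, 1/4 AB.
So P(type B) = 1/4 per child.
P(none) = (3/4)^3 = 27/64; P(at least one) = 1 − 27/64 = 37/64.

37/64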